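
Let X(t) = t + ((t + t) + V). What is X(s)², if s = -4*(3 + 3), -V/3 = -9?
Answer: 2025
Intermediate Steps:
V = 27 (V = -3*(-9) = 27)
s = -24 (s = -4*6 = -24)
X(t) = 27 + 3*t (X(t) = t + ((t + t) + 27) = t + (2*t + 27) = t + (27 + 2*t) = 27 + 3*t)
X(s)² = (27 + 3*(-24))² = (27 - 72)² = (-45)² = 2025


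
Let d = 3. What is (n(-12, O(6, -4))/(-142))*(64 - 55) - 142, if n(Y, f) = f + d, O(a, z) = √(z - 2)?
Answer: -20191/142 - 9*I*√6/142 ≈ -142.19 - 0.15525*I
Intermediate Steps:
O(a, z) = √(-2 + z)
n(Y, f) = 3 + f (n(Y, f) = f + 3 = 3 + f)
(n(-12, O(6, -4))/(-142))*(64 - 55) - 142 = ((3 + √(-2 - 4))/(-142))*(64 - 55) - 142 = ((3 + √(-6))*(-1/142))*9 - 142 = ((3 + I*√6)*(-1/142))*9 - 142 = (-3/142 - I*√6/142)*9 - 142 = (-27/142 - 9*I*√6/142) - 142 = -20191/142 - 9*I*√6/142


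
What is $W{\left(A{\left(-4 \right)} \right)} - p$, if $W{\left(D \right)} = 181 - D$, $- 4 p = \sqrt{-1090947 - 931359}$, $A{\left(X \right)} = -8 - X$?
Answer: $185 + \frac{i \sqrt{2022306}}{4} \approx 185.0 + 355.52 i$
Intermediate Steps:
$p = - \frac{i \sqrt{2022306}}{4}$ ($p = - \frac{\sqrt{-1090947 - 931359}}{4} = - \frac{\sqrt{-2022306}}{4} = - \frac{i \sqrt{2022306}}{4} \approx - 355.52 i$)
$W{\left(A{\left(-4 \right)} \right)} - p = \left(181 - \left(-8 - -4\right)\right) - - \frac{i \sqrt{2022306}}{4} = \left(181 - \left(-8 + 4\right)\right) + \frac{i \sqrt{2022306}}{4} = \left(181 - -4\right) + \frac{i \sqrt{2022306}}{4} = \left(181 + 4\right) + \frac{i \sqrt{2022306}}{4} = 185 + \frac{i \sqrt{2022306}}{4}$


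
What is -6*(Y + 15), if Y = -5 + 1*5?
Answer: -90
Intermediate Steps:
Y = 0 (Y = -5 + 5 = 0)
-6*(Y + 15) = -6*(0 + 15) = -6*15 = -90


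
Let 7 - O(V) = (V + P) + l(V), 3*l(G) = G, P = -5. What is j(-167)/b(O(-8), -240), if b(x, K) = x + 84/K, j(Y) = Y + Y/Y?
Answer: -9960/1339 ≈ -7.4384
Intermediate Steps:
l(G) = G/3
j(Y) = 1 + Y (j(Y) = Y + 1 = 1 + Y)
O(V) = 12 - 4*V/3 (O(V) = 7 - ((V - 5) + V/3) = 7 - ((-5 + V) + V/3) = 7 - (-5 + 4*V/3) = 7 + (5 - 4*V/3) = 12 - 4*V/3)
j(-167)/b(O(-8), -240) = (1 - 167)/((12 - 4/3*(-8)) + 84/(-240)) = -166/((12 + 32/3) + 84*(-1/240)) = -166/(68/3 - 7/20) = -166/1339/60 = -166*60/1339 = -9960/1339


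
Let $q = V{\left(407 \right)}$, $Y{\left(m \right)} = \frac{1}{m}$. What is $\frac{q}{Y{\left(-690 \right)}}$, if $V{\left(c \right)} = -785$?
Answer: $541650$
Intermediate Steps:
$q = -785$
$\frac{q}{Y{\left(-690 \right)}} = - \frac{785}{\frac{1}{-690}} = - \frac{785}{- \frac{1}{690}} = \left(-785\right) \left(-690\right) = 541650$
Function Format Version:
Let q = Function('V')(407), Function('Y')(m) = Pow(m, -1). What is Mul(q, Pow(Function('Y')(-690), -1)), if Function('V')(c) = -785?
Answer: 541650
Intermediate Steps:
q = -785
Mul(q, Pow(Function('Y')(-690), -1)) = Mul(-785, Pow(Pow(-690, -1), -1)) = Mul(-785, Pow(Rational(-1, 690), -1)) = Mul(-785, -690) = 541650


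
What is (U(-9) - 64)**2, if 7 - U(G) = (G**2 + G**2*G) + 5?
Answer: 343396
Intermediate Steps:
U(G) = 2 - G**2 - G**3 (U(G) = 7 - ((G**2 + G**2*G) + 5) = 7 - ((G**2 + G**3) + 5) = 7 - (5 + G**2 + G**3) = 7 + (-5 - G**2 - G**3) = 2 - G**2 - G**3)
(U(-9) - 64)**2 = ((2 - 1*(-9)**2 - 1*(-9)**3) - 64)**2 = ((2 - 1*81 - 1*(-729)) - 64)**2 = ((2 - 81 + 729) - 64)**2 = (650 - 64)**2 = 586**2 = 343396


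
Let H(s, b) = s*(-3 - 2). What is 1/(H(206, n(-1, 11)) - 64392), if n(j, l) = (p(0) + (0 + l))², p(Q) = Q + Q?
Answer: -1/65422 ≈ -1.5285e-5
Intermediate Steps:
p(Q) = 2*Q
n(j, l) = l² (n(j, l) = (2*0 + (0 + l))² = (0 + l)² = l²)
H(s, b) = -5*s (H(s, b) = s*(-5) = -5*s)
1/(H(206, n(-1, 11)) - 64392) = 1/(-5*206 - 64392) = 1/(-1030 - 64392) = 1/(-65422) = -1/65422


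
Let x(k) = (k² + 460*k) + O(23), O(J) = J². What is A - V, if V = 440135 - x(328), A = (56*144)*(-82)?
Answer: -842390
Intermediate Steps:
A = -661248 (A = 8064*(-82) = -661248)
x(k) = 529 + k² + 460*k (x(k) = (k² + 460*k) + 23² = (k² + 460*k) + 529 = 529 + k² + 460*k)
V = 181142 (V = 440135 - (529 + 328² + 460*328) = 440135 - (529 + 107584 + 150880) = 440135 - 1*258993 = 440135 - 258993 = 181142)
A - V = -661248 - 1*181142 = -661248 - 181142 = -842390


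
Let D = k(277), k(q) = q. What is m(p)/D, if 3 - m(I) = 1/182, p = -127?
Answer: 545/50414 ≈ 0.010810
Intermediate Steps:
D = 277
m(I) = 545/182 (m(I) = 3 - 1/182 = 545/182)
m(p)/D = (545/182)/277 = (545/182)*(1/277) = 545/50414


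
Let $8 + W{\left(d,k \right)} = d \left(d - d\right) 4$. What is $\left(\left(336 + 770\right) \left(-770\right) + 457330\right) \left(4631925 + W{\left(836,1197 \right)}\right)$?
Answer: $-1826318553930$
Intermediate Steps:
$W{\left(d,k \right)} = -8$ ($W{\left(d,k \right)} = -8 + d \left(d - d\right) 4 = -8 + d 0 \cdot 4 = -8 + 0 \cdot 4 = -8 + 0 = -8$)
$\left(\left(336 + 770\right) \left(-770\right) + 457330\right) \left(4631925 + W{\left(836,1197 \right)}\right) = \left(\left(336 + 770\right) \left(-770\right) + 457330\right) \left(4631925 - 8\right) = \left(1106 \left(-770\right) + 457330\right) 4631917 = \left(-851620 + 457330\right) 4631917 = \left(-394290\right) 4631917 = -1826318553930$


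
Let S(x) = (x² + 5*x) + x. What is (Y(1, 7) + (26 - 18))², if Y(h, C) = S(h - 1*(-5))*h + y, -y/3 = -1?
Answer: 6889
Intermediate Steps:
S(x) = x² + 6*x
y = 3 (y = -3*(-1) = 3)
Y(h, C) = 3 + h*(5 + h)*(11 + h) (Y(h, C) = ((h - 1*(-5))*(6 + (h - 1*(-5))))*h + 3 = ((h + 5)*(6 + (h + 5)))*h + 3 = ((5 + h)*(6 + (5 + h)))*h + 3 = ((5 + h)*(11 + h))*h + 3 = h*(5 + h)*(11 + h) + 3 = 3 + h*(5 + h)*(11 + h))
(Y(1, 7) + (26 - 18))² = ((3 + 1*(5 + 1)*(11 + 1)) + (26 - 18))² = ((3 + 1*6*12) + 8)² = ((3 + 72) + 8)² = (75 + 8)² = 83² = 6889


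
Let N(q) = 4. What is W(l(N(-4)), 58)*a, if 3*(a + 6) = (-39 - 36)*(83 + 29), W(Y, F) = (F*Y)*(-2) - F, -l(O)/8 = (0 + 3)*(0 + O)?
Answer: -31084868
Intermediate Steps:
l(O) = -24*O (l(O) = -8*(0 + 3)*(0 + O) = -24*O)
W(Y, F) = -F - 2*F*Y (W(Y, F) = -2*F*Y - F = -F - 2*F*Y)
a = -2806 (a = -6 + ((-39 - 36)*(83 + 29))/3 = -6 + (-75*112)/3 = -6 + (⅓)*(-8400) = -6 - 2800 = -2806)
W(l(N(-4)), 58)*a = -1*58*(1 + 2*(-24*4))*(-2806) = -1*58*(1 + 2*(-96))*(-2806) = -1*58*(1 - 192)*(-2806) = -1*58*(-191)*(-2806) = 11078*(-2806) = -31084868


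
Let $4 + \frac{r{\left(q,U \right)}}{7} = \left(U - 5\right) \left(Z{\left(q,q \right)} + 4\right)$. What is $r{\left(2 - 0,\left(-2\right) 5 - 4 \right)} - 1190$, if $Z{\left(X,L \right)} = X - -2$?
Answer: $-2282$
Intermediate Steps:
$Z{\left(X,L \right)} = 2 + X$ ($Z{\left(X,L \right)} = X + 2 = 2 + X$)
$r{\left(q,U \right)} = -28 + 7 \left(-5 + U\right) \left(6 + q\right)$ ($r{\left(q,U \right)} = -28 + 7 \left(U - 5\right) \left(\left(2 + q\right) + 4\right) = -28 + 7 \left(-5 + U\right) \left(6 + q\right)$)
$r{\left(2 - 0,\left(-2\right) 5 - 4 \right)} - 1190 = \left(-238 - 35 \left(2 - 0\right) + 42 \left(\left(-2\right) 5 - 4\right) + 7 \left(\left(-2\right) 5 - 4\right) \left(2 - 0\right)\right) - 1190 = \left(-238 - 35 \left(2 + 0\right) + 42 \left(-10 - 4\right) + 7 \left(-10 - 4\right) \left(2 + 0\right)\right) - 1190 = \left(-238 - 70 + 42 \left(-14\right) + 7 \left(-14\right) 2\right) - 1190 = \left(-238 - 70 - 588 - 196\right) - 1190 = -1092 - 1190 = -2282$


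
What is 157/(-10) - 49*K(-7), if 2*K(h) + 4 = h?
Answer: 1269/5 ≈ 253.80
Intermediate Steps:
K(h) = -2 + h/2
157/(-10) - 49*K(-7) = 157/(-10) - 49*(-2 + (1/2)*(-7)) = 157*(-1/10) - 49*(-2 - 7/2) = -157/10 - 49*(-11/2) = -157/10 + 539/2 = 1269/5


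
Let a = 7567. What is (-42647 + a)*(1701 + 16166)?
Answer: -626774360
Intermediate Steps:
(-42647 + a)*(1701 + 16166) = (-42647 + 7567)*(1701 + 16166) = -35080*17867 = -626774360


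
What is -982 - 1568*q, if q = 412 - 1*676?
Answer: 412970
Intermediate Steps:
q = -264 (q = 412 - 676 = -264)
-982 - 1568*q = -982 - 1568*(-264) = -982 + 413952 = 412970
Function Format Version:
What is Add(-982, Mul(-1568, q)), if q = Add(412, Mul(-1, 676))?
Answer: 412970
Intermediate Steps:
q = -264 (q = Add(412, -676) = -264)
Add(-982, Mul(-1568, q)) = Add(-982, Mul(-1568, -264)) = Add(-982, 413952) = 412970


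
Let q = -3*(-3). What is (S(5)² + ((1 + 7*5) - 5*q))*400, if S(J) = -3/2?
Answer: -2700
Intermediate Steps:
q = 9
S(J) = -3/2 (S(J) = -3*½ = -3/2)
(S(5)² + ((1 + 7*5) - 5*q))*400 = ((-3/2)² + ((1 + 7*5) - 5*9))*400 = (9/4 + ((1 + 35) - 1*45))*400 = (9/4 + (36 - 45))*400 = (9/4 - 9)*400 = -27/4*400 = -2700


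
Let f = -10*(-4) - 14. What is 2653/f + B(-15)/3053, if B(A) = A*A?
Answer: 8105459/79378 ≈ 102.11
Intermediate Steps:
B(A) = A**2
f = 26 (f = 40 - 14 = 26)
2653/f + B(-15)/3053 = 2653/26 + (-15)**2/3053 = 2653*(1/26) + 225*(1/3053) = 2653/26 + 225/3053 = 8105459/79378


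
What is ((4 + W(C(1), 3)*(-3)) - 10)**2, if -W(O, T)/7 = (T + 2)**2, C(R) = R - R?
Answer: 269361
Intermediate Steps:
C(R) = 0
W(O, T) = -7*(2 + T)**2 (W(O, T) = -7*(T + 2)**2 = -7*(2 + T)**2)
((4 + W(C(1), 3)*(-3)) - 10)**2 = ((4 - 7*(2 + 3)**2*(-3)) - 10)**2 = ((4 - 7*5**2*(-3)) - 10)**2 = ((4 - 7*25*(-3)) - 10)**2 = ((4 - 175*(-3)) - 10)**2 = ((4 + 525) - 10)**2 = (529 - 10)**2 = 519**2 = 269361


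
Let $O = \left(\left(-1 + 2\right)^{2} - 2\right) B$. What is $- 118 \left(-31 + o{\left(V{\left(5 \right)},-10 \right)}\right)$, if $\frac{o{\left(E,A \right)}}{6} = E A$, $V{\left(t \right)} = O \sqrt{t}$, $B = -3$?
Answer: $3658 + 21240 \sqrt{5} \approx 51152.0$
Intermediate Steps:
$O = 3$ ($O = \left(\left(-1 + 2\right)^{2} - 2\right) \left(-3\right) = \left(1^{2} - 2\right) \left(-3\right) = \left(1 - 2\right) \left(-3\right) = \left(-1\right) \left(-3\right) = 3$)
$V{\left(t \right)} = 3 \sqrt{t}$
$o{\left(E,A \right)} = 6 A E$ ($o{\left(E,A \right)} = 6 E A = 6 A E$)
$- 118 \left(-31 + o{\left(V{\left(5 \right)},-10 \right)}\right) = - 118 \left(-31 + 6 \left(-10\right) 3 \sqrt{5}\right) = - 118 \left(-31 - 180 \sqrt{5}\right) = 3658 + 21240 \sqrt{5}$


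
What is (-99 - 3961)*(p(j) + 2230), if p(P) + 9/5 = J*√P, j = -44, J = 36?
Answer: -9046492 - 292320*I*√11 ≈ -9.0465e+6 - 9.6952e+5*I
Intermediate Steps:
p(P) = -9/5 + 36*√P
(-99 - 3961)*(p(j) + 2230) = (-99 - 3961)*((-9/5 + 36*√(-44)) + 2230) = -4060*((-9/5 + 36*(2*I*√11)) + 2230) = -4060*((-9/5 + 72*I*√11) + 2230) = -4060*(11141/5 + 72*I*√11) = -9046492 - 292320*I*√11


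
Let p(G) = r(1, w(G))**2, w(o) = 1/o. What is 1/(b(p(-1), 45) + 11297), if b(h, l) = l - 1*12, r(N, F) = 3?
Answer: 1/11330 ≈ 8.8261e-5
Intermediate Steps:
w(o) = 1/o
p(G) = 9 (p(G) = 3**2 = 9)
b(h, l) = -12 + l (b(h, l) = l - 12 = -12 + l)
1/(b(p(-1), 45) + 11297) = 1/((-12 + 45) + 11297) = 1/(33 + 11297) = 1/11330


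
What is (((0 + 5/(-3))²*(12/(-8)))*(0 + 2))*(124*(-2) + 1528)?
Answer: -32000/3 ≈ -10667.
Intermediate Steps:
(((0 + 5/(-3))²*(12/(-8)))*(0 + 2))*(124*(-2) + 1528) = (((0 + 5*(-⅓))²*(12*(-⅛)))*2)*(-248 + 1528) = (((0 - 5/3)²*(-3/2))*2)*1280 = (((-5/3)²*(-3/2))*2)*1280 = (((25/9)*(-3/2))*2)*1280 = -25/6*2*1280 = -25/3*1280 = -32000/3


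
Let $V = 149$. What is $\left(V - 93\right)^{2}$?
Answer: $3136$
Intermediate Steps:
$\left(V - 93\right)^{2} = \left(149 - 93\right)^{2} = 56^{2} = 3136$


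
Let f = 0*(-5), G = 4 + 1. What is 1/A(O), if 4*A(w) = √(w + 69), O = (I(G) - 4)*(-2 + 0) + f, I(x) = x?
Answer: 4*√67/67 ≈ 0.48868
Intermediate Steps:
G = 5
f = 0
O = -2 (O = (5 - 4)*(-2 + 0) + 0 = 1*(-2) + 0 = -2 + 0 = -2)
A(w) = √(69 + w)/4 (A(w) = √(w + 69)/4 = √(69 + w)/4)
1/A(O) = 1/(√(69 - 2)/4) = 1/(√67/4) = 4*√67/67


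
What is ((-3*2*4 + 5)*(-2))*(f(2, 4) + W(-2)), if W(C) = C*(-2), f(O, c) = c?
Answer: 304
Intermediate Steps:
W(C) = -2*C
((-3*2*4 + 5)*(-2))*(f(2, 4) + W(-2)) = ((-3*2*4 + 5)*(-2))*(4 - 2*(-2)) = ((-6*4 + 5)*(-2))*(4 + 4) = ((-24 + 5)*(-2))*8 = -19*(-2)*8 = 38*8 = 304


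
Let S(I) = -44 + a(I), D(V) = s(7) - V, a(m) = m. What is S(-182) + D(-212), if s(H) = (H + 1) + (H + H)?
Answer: 8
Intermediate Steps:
s(H) = 1 + 3*H (s(H) = (1 + H) + 2*H = 1 + 3*H)
D(V) = 22 - V (D(V) = (1 + 3*7) - V = (1 + 21) - V = 22 - V)
S(I) = -44 + I
S(-182) + D(-212) = (-44 - 182) + (22 - 1*(-212)) = -226 + (22 + 212) = -226 + 234 = 8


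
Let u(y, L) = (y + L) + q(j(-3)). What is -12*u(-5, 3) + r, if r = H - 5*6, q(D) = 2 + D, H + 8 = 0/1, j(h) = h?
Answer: -2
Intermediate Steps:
H = -8 (H = -8 + 0/1 = -8 + 0*1 = -8 + 0 = -8)
u(y, L) = -1 + L + y (u(y, L) = (y + L) + (2 - 3) = (L + y) - 1 = -1 + L + y)
r = -38 (r = -8 - 5*6 = -8 - 30 = -38)
-12*u(-5, 3) + r = -12*(-1 + 3 - 5) - 38 = -12*(-3) - 38 = 36 - 38 = -2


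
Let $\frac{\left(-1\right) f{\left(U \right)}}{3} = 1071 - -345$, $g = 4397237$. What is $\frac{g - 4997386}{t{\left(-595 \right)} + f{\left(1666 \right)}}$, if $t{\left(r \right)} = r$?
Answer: $\frac{600149}{4843} \approx 123.92$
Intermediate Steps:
$f{\left(U \right)} = -4248$ ($f{\left(U \right)} = - 3 \left(1071 - -345\right) = - 3 \left(1071 + 345\right) = \left(-3\right) 1416 = -4248$)
$\frac{g - 4997386}{t{\left(-595 \right)} + f{\left(1666 \right)}} = \frac{4397237 - 4997386}{-595 - 4248} = - \frac{600149}{-4843} = \left(-600149\right) \left(- \frac{1}{4843}\right) = \frac{600149}{4843}$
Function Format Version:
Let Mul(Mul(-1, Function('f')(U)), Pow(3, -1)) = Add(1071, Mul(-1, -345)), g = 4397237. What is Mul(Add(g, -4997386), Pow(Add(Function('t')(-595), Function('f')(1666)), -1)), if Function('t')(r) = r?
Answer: Rational(600149, 4843) ≈ 123.92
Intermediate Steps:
Function('f')(U) = -4248 (Function('f')(U) = Mul(-3, Add(1071, Mul(-1, -345))) = Mul(-3, Add(1071, 345)) = Mul(-3, 1416) = -4248)
Mul(Add(g, -4997386), Pow(Add(Function('t')(-595), Function('f')(1666)), -1)) = Mul(Add(4397237, -4997386), Pow(Add(-595, -4248), -1)) = Mul(-600149, Pow(-4843, -1)) = Mul(-600149, Rational(-1, 4843)) = Rational(600149, 4843)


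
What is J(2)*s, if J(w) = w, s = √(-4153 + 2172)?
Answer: 2*I*√1981 ≈ 89.017*I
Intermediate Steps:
s = I*√1981 (s = √(-1981) = I*√1981 ≈ 44.508*I)
J(2)*s = 2*(I*√1981) = 2*I*√1981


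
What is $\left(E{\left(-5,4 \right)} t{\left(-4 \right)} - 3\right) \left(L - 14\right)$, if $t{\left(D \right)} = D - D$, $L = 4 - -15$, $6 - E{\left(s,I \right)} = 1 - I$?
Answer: $-15$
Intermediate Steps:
$E{\left(s,I \right)} = 5 + I$ ($E{\left(s,I \right)} = 6 - \left(1 - I\right) = 6 + \left(-1 + I\right) = 5 + I$)
$L = 19$ ($L = 4 + 15 = 19$)
$t{\left(D \right)} = 0$
$\left(E{\left(-5,4 \right)} t{\left(-4 \right)} - 3\right) \left(L - 14\right) = \left(\left(5 + 4\right) 0 - 3\right) \left(19 - 14\right) = \left(9 \cdot 0 - 3\right) 5 = \left(0 - 3\right) 5 = \left(-3\right) 5 = -15$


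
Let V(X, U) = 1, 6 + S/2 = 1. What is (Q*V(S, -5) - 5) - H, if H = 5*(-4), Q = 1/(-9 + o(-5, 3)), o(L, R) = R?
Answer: 89/6 ≈ 14.833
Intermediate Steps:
S = -10 (S = -12 + 2*1 = -12 + 2 = -10)
Q = -⅙ (Q = 1/(-9 + 3) = 1/(-6) = -⅙ ≈ -0.16667)
H = -20
(Q*V(S, -5) - 5) - H = (-⅙*1 - 5) - 1*(-20) = (-⅙ - 5) + 20 = -31/6 + 20 = 89/6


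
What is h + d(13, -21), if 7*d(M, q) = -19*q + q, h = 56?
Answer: 110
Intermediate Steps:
d(M, q) = -18*q/7 (d(M, q) = (-19*q + q)/7 = (-18*q)/7 = -18*q/7)
h + d(13, -21) = 56 - 18/7*(-21) = 56 + 54 = 110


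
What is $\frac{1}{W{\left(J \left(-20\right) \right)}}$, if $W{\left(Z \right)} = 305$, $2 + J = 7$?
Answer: $\frac{1}{305} \approx 0.0032787$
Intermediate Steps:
$J = 5$ ($J = -2 + 7 = 5$)
$\frac{1}{W{\left(J \left(-20\right) \right)}} = \frac{1}{305}$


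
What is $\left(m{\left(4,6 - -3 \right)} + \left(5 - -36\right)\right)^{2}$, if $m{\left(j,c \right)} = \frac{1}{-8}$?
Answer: $\frac{106929}{64} \approx 1670.8$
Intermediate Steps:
$m{\left(j,c \right)} = - \frac{1}{8}$
$\left(m{\left(4,6 - -3 \right)} + \left(5 - -36\right)\right)^{2} = \left(- \frac{1}{8} + \left(5 - -36\right)\right)^{2} = \left(- \frac{1}{8} + \left(5 + 36\right)\right)^{2} = \left(- \frac{1}{8} + 41\right)^{2} = \left(\frac{327}{8}\right)^{2} = \frac{106929}{64}$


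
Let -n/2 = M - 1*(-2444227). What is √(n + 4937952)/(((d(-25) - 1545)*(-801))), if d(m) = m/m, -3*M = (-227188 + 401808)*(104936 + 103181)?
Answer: √218048788722/3710232 ≈ 0.12586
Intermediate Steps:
M = -36341390540/3 (M = -(-227188 + 401808)*(104936 + 103181)/3 = -174620*208117/3 = -⅓*36341390540 = -36341390540/3 ≈ -1.2114e+10)
n = 72668115718/3 (n = -2*(-36341390540/3 - 1*(-2444227)) = -2*(-36341390540/3 + 2444227) = -2*(-36334057859/3) = 72668115718/3 ≈ 2.4223e+10)
d(m) = 1
√(n + 4937952)/(((d(-25) - 1545)*(-801))) = √(72668115718/3 + 4937952)/(((1 - 1545)*(-801))) = √(72682929574/3)/((-1544*(-801))) = (√218048788722/3)/1236744 = (√218048788722/3)*(1/1236744) = √218048788722/3710232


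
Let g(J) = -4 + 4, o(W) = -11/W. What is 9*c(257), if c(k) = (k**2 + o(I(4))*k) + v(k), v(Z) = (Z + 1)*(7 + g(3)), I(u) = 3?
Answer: 602214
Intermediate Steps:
g(J) = 0
v(Z) = 7 + 7*Z (v(Z) = (Z + 1)*(7 + 0) = (1 + Z)*7 = 7 + 7*Z)
c(k) = 7 + k**2 + 10*k/3 (c(k) = (k**2 + (-11/3)*k) + (7 + 7*k) = (k**2 + (-11*1/3)*k) + (7 + 7*k) = (k**2 - 11*k/3) + (7 + 7*k) = 7 + k**2 + 10*k/3)
9*c(257) = 9*(7 + 257**2 + (10/3)*257) = 9*(7 + 66049 + 2570/3) = 9*(200738/3) = 602214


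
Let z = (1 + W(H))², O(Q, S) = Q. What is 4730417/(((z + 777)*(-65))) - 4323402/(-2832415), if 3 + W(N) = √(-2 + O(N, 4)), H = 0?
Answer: (-2635917721357*I + 224816904*√2)/(36821395*(4*√2 + 779*I)) ≈ -91.891 - 0.67836*I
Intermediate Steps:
W(N) = -3 + √(-2 + N)
z = (-2 + I*√2)² (z = (1 + (-3 + √(-2 + 0)))² = (1 + (-3 + √(-2)))² = (1 + (-3 + I*√2))² = (-2 + I*√2)² ≈ 2.0 - 5.6569*I)
4730417/(((z + 777)*(-65))) - 4323402/(-2832415) = 4730417/((((2 - I*√2)² + 777)*(-65))) - 4323402/(-2832415) = 4730417/(((777 + (2 - I*√2)²)*(-65))) - 4323402*(-1/2832415) = 4730417/(-50505 - 65*(2 - I*√2)²) + 4323402/2832415 = 4323402/2832415 + 4730417/(-50505 - 65*(2 - I*√2)²)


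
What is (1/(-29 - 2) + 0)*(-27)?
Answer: 27/31 ≈ 0.87097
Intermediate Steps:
(1/(-29 - 2) + 0)*(-27) = (1/(-31) + 0)*(-27) = (-1/31 + 0)*(-27) = -1/31*(-27) = 27/31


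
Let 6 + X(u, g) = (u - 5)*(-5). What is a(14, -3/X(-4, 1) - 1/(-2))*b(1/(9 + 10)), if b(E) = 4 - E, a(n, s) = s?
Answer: 825/494 ≈ 1.6700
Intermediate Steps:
X(u, g) = 19 - 5*u (X(u, g) = -6 + (u - 5)*(-5) = -6 + (-5 + u)*(-5) = -6 + (25 - 5*u) = 19 - 5*u)
a(14, -3/X(-4, 1) - 1/(-2))*b(1/(9 + 10)) = (-3/(19 - 5*(-4)) - 1/(-2))*(4 - 1/(9 + 10)) = (-3/(19 + 20) - 1*(-½))*(4 - 1/19) = (-3/39 + ½)*(4 - 1*1/19) = (-3*1/39 + ½)*(4 - 1/19) = (-1/13 + ½)*(75/19) = (11/26)*(75/19) = 825/494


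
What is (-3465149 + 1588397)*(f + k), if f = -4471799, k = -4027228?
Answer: 15950565920304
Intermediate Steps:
(-3465149 + 1588397)*(f + k) = (-3465149 + 1588397)*(-4471799 - 4027228) = -1876752*(-8499027) = 15950565920304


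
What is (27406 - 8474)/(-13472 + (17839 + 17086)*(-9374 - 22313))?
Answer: -18932/1106681947 ≈ -1.7107e-5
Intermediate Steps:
(27406 - 8474)/(-13472 + (17839 + 17086)*(-9374 - 22313)) = 18932/(-13472 + 34925*(-31687)) = 18932/(-13472 - 1106668475) = 18932/(-1106681947) = 18932*(-1/1106681947) = -18932/1106681947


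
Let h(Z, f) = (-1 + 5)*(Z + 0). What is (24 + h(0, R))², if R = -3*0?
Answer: 576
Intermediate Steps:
R = 0
h(Z, f) = 4*Z
(24 + h(0, R))² = (24 + 4*0)² = (24 + 0)² = 24² = 576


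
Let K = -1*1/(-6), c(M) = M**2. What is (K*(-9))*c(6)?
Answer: -54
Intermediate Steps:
K = 1/6 (K = -1*(-1/6) = 1/6 ≈ 0.16667)
(K*(-9))*c(6) = ((1/6)*(-9))*6**2 = -3/2*36 = -54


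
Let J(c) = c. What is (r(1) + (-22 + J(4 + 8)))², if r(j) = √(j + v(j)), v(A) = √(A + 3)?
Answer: (-10 + √3)² ≈ 68.359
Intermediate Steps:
v(A) = √(3 + A)
r(j) = √(j + √(3 + j))
(r(1) + (-22 + J(4 + 8)))² = (√(1 + √(3 + 1)) + (-22 + (4 + 8)))² = (√(1 + √4) + (-22 + 12))² = (√(1 + 2) - 10)² = (√3 - 10)² = (-10 + √3)²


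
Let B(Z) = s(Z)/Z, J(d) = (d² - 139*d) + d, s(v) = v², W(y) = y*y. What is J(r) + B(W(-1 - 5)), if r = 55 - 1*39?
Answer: -1916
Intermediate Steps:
W(y) = y²
r = 16 (r = 55 - 39 = 16)
J(d) = d² - 138*d
B(Z) = Z (B(Z) = Z²/Z = Z)
J(r) + B(W(-1 - 5)) = 16*(-138 + 16) + (-1 - 5)² = 16*(-122) + (-6)² = -1952 + 36 = -1916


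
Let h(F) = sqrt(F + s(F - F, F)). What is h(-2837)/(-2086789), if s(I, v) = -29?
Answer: -I*sqrt(2866)/2086789 ≈ -2.5654e-5*I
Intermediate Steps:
h(F) = sqrt(-29 + F) (h(F) = sqrt(F - 29) = sqrt(-29 + F))
h(-2837)/(-2086789) = sqrt(-29 - 2837)/(-2086789) = sqrt(-2866)*(-1/2086789) = (I*sqrt(2866))*(-1/2086789) = -I*sqrt(2866)/2086789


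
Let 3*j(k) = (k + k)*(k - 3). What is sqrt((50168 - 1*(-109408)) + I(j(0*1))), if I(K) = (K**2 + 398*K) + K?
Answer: 2*sqrt(39894) ≈ 399.47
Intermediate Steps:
j(k) = 2*k*(-3 + k)/3 (j(k) = ((k + k)*(k - 3))/3 = ((2*k)*(-3 + k))/3 = (2*k*(-3 + k))/3 = 2*k*(-3 + k)/3)
I(K) = K**2 + 399*K
sqrt((50168 - 1*(-109408)) + I(j(0*1))) = sqrt((50168 - 1*(-109408)) + (2*(0*1)*(-3 + 0*1)/3)*(399 + 2*(0*1)*(-3 + 0*1)/3)) = sqrt((50168 + 109408) + ((2/3)*0*(-3 + 0))*(399 + (2/3)*0*(-3 + 0))) = sqrt(159576 + ((2/3)*0*(-3))*(399 + (2/3)*0*(-3))) = sqrt(159576 + 0*(399 + 0)) = sqrt(159576 + 0*399) = sqrt(159576 + 0) = sqrt(159576) = 2*sqrt(39894)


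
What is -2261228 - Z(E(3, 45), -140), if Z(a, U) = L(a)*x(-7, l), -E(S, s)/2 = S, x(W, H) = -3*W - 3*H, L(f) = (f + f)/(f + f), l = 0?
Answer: -2261249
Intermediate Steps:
L(f) = 1 (L(f) = (2*f)/((2*f)) = (2*f)*(1/(2*f)) = 1)
x(W, H) = -3*H - 3*W
E(S, s) = -2*S
Z(a, U) = 21 (Z(a, U) = 1*(-3*0 - 3*(-7)) = 1*(0 + 21) = 1*21 = 21)
-2261228 - Z(E(3, 45), -140) = -2261228 - 1*21 = -2261228 - 21 = -2261249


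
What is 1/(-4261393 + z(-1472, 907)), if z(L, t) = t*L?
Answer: -1/5596497 ≈ -1.7868e-7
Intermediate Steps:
z(L, t) = L*t
1/(-4261393 + z(-1472, 907)) = 1/(-4261393 - 1472*907) = 1/(-4261393 - 1335104) = 1/(-5596497) = -1/5596497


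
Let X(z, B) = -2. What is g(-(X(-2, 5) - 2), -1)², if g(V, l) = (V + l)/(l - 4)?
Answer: 9/25 ≈ 0.36000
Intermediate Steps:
g(V, l) = (V + l)/(-4 + l)
g(-(X(-2, 5) - 2), -1)² = ((-(-2 - 2) - 1)/(-4 - 1))² = ((-1*(-4) - 1)/(-5))² = (-(4 - 1)/5)² = (-⅕*3)² = (-⅗)² = 9/25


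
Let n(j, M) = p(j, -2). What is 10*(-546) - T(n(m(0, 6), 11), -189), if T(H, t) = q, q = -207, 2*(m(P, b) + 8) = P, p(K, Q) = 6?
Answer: -5253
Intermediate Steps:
m(P, b) = -8 + P/2
n(j, M) = 6
T(H, t) = -207
10*(-546) - T(n(m(0, 6), 11), -189) = 10*(-546) - 1*(-207) = -5460 + 207 = -5253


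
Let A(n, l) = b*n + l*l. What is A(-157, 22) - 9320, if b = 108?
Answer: -25792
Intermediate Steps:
A(n, l) = l² + 108*n (A(n, l) = 108*n + l*l = 108*n + l² = l² + 108*n)
A(-157, 22) - 9320 = (22² + 108*(-157)) - 9320 = (484 - 16956) - 9320 = -16472 - 9320 = -25792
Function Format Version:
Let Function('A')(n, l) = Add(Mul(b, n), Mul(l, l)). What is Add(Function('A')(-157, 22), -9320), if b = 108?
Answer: -25792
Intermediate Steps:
Function('A')(n, l) = Add(Pow(l, 2), Mul(108, n)) (Function('A')(n, l) = Add(Mul(108, n), Mul(l, l)) = Add(Mul(108, n), Pow(l, 2)) = Add(Pow(l, 2), Mul(108, n)))
Add(Function('A')(-157, 22), -9320) = Add(Add(Pow(22, 2), Mul(108, -157)), -9320) = Add(Add(484, -16956), -9320) = Add(-16472, -9320) = -25792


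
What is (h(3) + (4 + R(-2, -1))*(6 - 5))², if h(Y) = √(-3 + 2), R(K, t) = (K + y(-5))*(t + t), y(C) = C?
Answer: 323 + 36*I ≈ 323.0 + 36.0*I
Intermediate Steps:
R(K, t) = 2*t*(-5 + K) (R(K, t) = (K - 5)*(t + t) = (-5 + K)*(2*t) = 2*t*(-5 + K))
h(Y) = I (h(Y) = √(-1) = I)
(h(3) + (4 + R(-2, -1))*(6 - 5))² = (I + (4 + 2*(-1)*(-5 - 2))*(6 - 5))² = (I + (4 + 2*(-1)*(-7))*1)² = (I + (4 + 14)*1)² = (I + 18*1)² = (I + 18)² = (18 + I)²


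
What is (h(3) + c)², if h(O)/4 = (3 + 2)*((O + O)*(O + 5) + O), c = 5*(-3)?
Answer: 1010025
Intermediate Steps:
c = -15
h(O) = 20*O + 40*O*(5 + O) (h(O) = 4*((3 + 2)*((O + O)*(O + 5) + O)) = 4*(5*((2*O)*(5 + O) + O)) = 4*(5*(2*O*(5 + O) + O)) = 4*(5*(O + 2*O*(5 + O))) = 4*(5*O + 10*O*(5 + O)) = 20*O + 40*O*(5 + O))
(h(3) + c)² = (20*3*(11 + 2*3) - 15)² = (20*3*(11 + 6) - 15)² = (20*3*17 - 15)² = (1020 - 15)² = 1005² = 1010025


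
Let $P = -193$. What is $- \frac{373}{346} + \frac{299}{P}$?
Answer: $- \frac{175443}{66778} \approx -2.6273$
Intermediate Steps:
$- \frac{373}{346} + \frac{299}{P} = - \frac{373}{346} + \frac{299}{-193} = \left(-373\right) \frac{1}{346} + 299 \left(- \frac{1}{193}\right) = - \frac{373}{346} - \frac{299}{193} = - \frac{175443}{66778}$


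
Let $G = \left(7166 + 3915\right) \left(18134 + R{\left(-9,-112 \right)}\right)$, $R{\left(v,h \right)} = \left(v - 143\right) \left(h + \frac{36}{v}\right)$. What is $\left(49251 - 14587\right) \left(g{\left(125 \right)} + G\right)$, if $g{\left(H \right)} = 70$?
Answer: $13738144493024$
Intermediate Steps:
$R{\left(v,h \right)} = \left(-143 + v\right) \left(h + \frac{36}{v}\right)$
$G = 396323046$ ($G = \left(7166 + 3915\right) \left(18134 - \left(-17060 - 572\right)\right) = 11081 \left(18134 + \left(36 - -572 + 16016 + 1008\right)\right) = 11081 \left(18134 + \left(36 + 572 + 16016 + 1008\right)\right) = 11081 \left(18134 + 17632\right) = 11081 \cdot 35766 = 396323046$)
$\left(49251 - 14587\right) \left(g{\left(125 \right)} + G\right) = \left(49251 - 14587\right) \left(70 + 396323046\right) = 34664 \cdot 396323116 = 13738144493024$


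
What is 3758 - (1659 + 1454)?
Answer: 645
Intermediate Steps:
3758 - (1659 + 1454) = 3758 - 1*3113 = 3758 - 3113 = 645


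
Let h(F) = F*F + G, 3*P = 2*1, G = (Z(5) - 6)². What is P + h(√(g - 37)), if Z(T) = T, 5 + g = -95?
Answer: -406/3 ≈ -135.33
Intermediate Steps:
g = -100 (g = -5 - 95 = -100)
G = 1 (G = (5 - 6)² = (-1)² = 1)
P = ⅔ (P = (2*1)/3 = (⅓)*2 = ⅔ ≈ 0.66667)
h(F) = 1 + F² (h(F) = F*F + 1 = F² + 1 = 1 + F²)
P + h(√(g - 37)) = ⅔ + (1 + (√(-100 - 37))²) = ⅔ + (1 + (√(-137))²) = ⅔ + (1 + (I*√137)²) = ⅔ + (1 - 137) = ⅔ - 136 = -406/3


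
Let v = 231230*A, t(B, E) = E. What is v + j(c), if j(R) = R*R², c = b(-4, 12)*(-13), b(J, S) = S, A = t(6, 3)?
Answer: -3102726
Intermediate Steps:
A = 3
c = -156 (c = 12*(-13) = -156)
v = 693690 (v = 231230*3 = 693690)
j(R) = R³
v + j(c) = 693690 + (-156)³ = 693690 - 3796416 = -3102726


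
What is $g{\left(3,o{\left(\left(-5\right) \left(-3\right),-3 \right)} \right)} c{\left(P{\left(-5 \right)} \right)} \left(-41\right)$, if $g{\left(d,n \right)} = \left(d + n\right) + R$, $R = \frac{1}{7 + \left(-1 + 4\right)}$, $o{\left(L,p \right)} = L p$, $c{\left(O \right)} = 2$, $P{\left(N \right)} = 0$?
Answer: $\frac{17179}{5} \approx 3435.8$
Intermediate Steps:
$R = \frac{1}{10}$ ($R = \frac{1}{7 + 3} = \frac{1}{10} \approx 0.1$)
$g{\left(d,n \right)} = \frac{1}{10} + d + n$ ($g{\left(d,n \right)} = \left(d + n\right) + \frac{1}{10} = \frac{1}{10} + d + n$)
$g{\left(3,o{\left(\left(-5\right) \left(-3\right),-3 \right)} \right)} c{\left(P{\left(-5 \right)} \right)} \left(-41\right) = \left(\frac{1}{10} + 3 + \left(-5\right) \left(-3\right) \left(-3\right)\right) 2 \left(-41\right) = \left(\frac{1}{10} + 3 + 15 \left(-3\right)\right) 2 \left(-41\right) = \left(\frac{1}{10} + 3 - 45\right) 2 \left(-41\right) = \left(- \frac{419}{10}\right) 2 \left(-41\right) = \left(- \frac{419}{5}\right) \left(-41\right) = \frac{17179}{5}$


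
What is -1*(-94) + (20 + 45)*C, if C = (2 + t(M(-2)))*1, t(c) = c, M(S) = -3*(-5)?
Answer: 1199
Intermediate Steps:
M(S) = 15
C = 17 (C = (2 + 15)*1 = 17*1 = 17)
-1*(-94) + (20 + 45)*C = -1*(-94) + (20 + 45)*17 = 94 + 65*17 = 94 + 1105 = 1199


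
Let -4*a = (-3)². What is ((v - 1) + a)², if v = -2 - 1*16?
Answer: 7225/16 ≈ 451.56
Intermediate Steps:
v = -18 (v = -2 - 16 = -18)
a = -9/4 (a = -¼*(-3)² = -¼*9 = -9/4 ≈ -2.2500)
((v - 1) + a)² = ((-18 - 1) - 9/4)² = (-19 - 9/4)² = (-85/4)² = 7225/16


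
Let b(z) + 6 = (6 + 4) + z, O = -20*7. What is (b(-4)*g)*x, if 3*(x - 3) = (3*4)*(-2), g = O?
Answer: 0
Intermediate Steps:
O = -140
g = -140
x = -5 (x = 3 + ((3*4)*(-2))/3 = 3 + (12*(-2))/3 = 3 + (⅓)*(-24) = 3 - 8 = -5)
b(z) = 4 + z (b(z) = -6 + ((6 + 4) + z) = -6 + (10 + z) = 4 + z)
(b(-4)*g)*x = ((4 - 4)*(-140))*(-5) = (0*(-140))*(-5) = 0*(-5) = 0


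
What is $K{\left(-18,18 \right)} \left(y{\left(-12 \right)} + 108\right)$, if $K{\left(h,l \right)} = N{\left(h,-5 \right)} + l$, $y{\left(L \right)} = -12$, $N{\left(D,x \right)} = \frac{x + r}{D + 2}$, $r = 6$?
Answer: $1722$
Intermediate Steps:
$N{\left(D,x \right)} = \frac{6 + x}{2 + D}$ ($N{\left(D,x \right)} = \frac{x + 6}{D + 2} = \frac{6 + x}{2 + D}$)
$K{\left(h,l \right)} = l + \frac{1}{2 + h}$ ($K{\left(h,l \right)} = \frac{6 - 5}{2 + h} + l = \frac{1}{2 + h} 1 + l = \frac{1}{2 + h} + l = l + \frac{1}{2 + h}$)
$K{\left(-18,18 \right)} \left(y{\left(-12 \right)} + 108\right) = \frac{1 + 18 \left(2 - 18\right)}{2 - 18} \left(-12 + 108\right) = \frac{1 + 18 \left(-16\right)}{-16} \cdot 96 = - \frac{1 - 288}{16} \cdot 96 = \left(- \frac{1}{16}\right) \left(-287\right) 96 = \frac{287}{16} \cdot 96 = 1722$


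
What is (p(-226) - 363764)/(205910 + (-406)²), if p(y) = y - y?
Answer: -181882/185373 ≈ -0.98117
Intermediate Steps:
p(y) = 0
(p(-226) - 363764)/(205910 + (-406)²) = (0 - 363764)/(205910 + (-406)²) = -363764/(205910 + 164836) = -363764/370746 = -363764*1/370746 = -181882/185373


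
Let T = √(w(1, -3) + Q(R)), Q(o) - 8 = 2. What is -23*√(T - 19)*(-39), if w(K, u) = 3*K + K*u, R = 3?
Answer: 897*√(-19 + √10) ≈ 3569.8*I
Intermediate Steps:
Q(o) = 10 (Q(o) = 8 + 2 = 10)
T = √10 (T = √(1*(3 - 3) + 10) = √(1*0 + 10) = √(0 + 10) = √10 ≈ 3.1623)
-23*√(T - 19)*(-39) = -23*√(√10 - 19)*(-39) = -23*√(-19 + √10)*(-39) = 897*√(-19 + √10)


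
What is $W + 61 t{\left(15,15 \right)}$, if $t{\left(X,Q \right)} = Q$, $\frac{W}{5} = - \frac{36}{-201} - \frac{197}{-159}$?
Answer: $\frac{9823030}{10653} \approx 922.09$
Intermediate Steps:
$W = \frac{75535}{10653}$ ($W = 5 \left(- \frac{36}{-201} - \frac{197}{-159}\right) = 5 \left(\left(-36\right) \left(- \frac{1}{201}\right) - - \frac{197}{159}\right) = 5 \left(\frac{12}{67} + \frac{197}{159}\right) = 5 \cdot \frac{15107}{10653} = \frac{75535}{10653} \approx 7.0905$)
$W + 61 t{\left(15,15 \right)} = \frac{75535}{10653} + 61 \cdot 15 = \frac{75535}{10653} + 915 = \frac{9823030}{10653}$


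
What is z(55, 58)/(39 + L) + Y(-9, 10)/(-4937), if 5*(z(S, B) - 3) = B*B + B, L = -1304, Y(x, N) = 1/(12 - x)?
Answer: -356344174/655757025 ≈ -0.54341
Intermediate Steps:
z(S, B) = 3 + B/5 + B**2/5 (z(S, B) = 3 + (B*B + B)/5 = 3 + (B**2 + B)/5 = 3 + (B + B**2)/5 = 3 + (B/5 + B**2/5) = 3 + B/5 + B**2/5)
z(55, 58)/(39 + L) + Y(-9, 10)/(-4937) = (3 + (1/5)*58 + (1/5)*58**2)/(39 - 1304) - 1/(-12 - 9)/(-4937) = (3 + 58/5 + (1/5)*3364)/(-1265) - 1/(-21)*(-1/4937) = (3 + 58/5 + 3364/5)*(-1/1265) - 1*(-1/21)*(-1/4937) = (3437/5)*(-1/1265) + (1/21)*(-1/4937) = -3437/6325 - 1/103677 = -356344174/655757025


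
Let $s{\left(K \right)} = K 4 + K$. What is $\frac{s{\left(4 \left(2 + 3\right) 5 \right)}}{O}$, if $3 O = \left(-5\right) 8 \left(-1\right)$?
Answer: $\frac{75}{2} \approx 37.5$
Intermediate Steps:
$O = \frac{40}{3}$ ($O = \frac{\left(-5\right) 8 \left(-1\right)}{3} = \frac{\left(-40\right) \left(-1\right)}{3} = \frac{1}{3} \cdot 40 = \frac{40}{3} \approx 13.333$)
$s{\left(K \right)} = 5 K$ ($s{\left(K \right)} = 4 K + K = 5 K$)
$\frac{s{\left(4 \left(2 + 3\right) 5 \right)}}{O} = \frac{5 \cdot 4 \left(2 + 3\right) 5}{\frac{40}{3}} = 5 \cdot 4 \cdot 5 \cdot 5 \cdot \frac{3}{40} = 5 \cdot 20 \cdot 5 \cdot \frac{3}{40} = 5 \cdot 100 \cdot \frac{3}{40} = 500 \cdot \frac{3}{40} = \frac{75}{2}$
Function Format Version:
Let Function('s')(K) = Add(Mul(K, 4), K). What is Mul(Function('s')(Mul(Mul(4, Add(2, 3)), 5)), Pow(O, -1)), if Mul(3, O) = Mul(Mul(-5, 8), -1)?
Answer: Rational(75, 2) ≈ 37.500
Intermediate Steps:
O = Rational(40, 3) (O = Mul(Rational(1, 3), Mul(Mul(-5, 8), -1)) = Mul(Rational(1, 3), Mul(-40, -1)) = Mul(Rational(1, 3), 40) = Rational(40, 3) ≈ 13.333)
Function('s')(K) = Mul(5, K) (Function('s')(K) = Add(Mul(4, K), K) = Mul(5, K))
Mul(Function('s')(Mul(Mul(4, Add(2, 3)), 5)), Pow(O, -1)) = Mul(Mul(5, Mul(Mul(4, Add(2, 3)), 5)), Pow(Rational(40, 3), -1)) = Mul(Mul(5, Mul(Mul(4, 5), 5)), Rational(3, 40)) = Mul(Mul(5, Mul(20, 5)), Rational(3, 40)) = Mul(Mul(5, 100), Rational(3, 40)) = Mul(500, Rational(3, 40)) = Rational(75, 2)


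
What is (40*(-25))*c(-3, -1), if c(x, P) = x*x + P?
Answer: -8000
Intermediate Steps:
c(x, P) = P + x² (c(x, P) = x² + P = P + x²)
(40*(-25))*c(-3, -1) = (40*(-25))*(-1 + (-3)²) = -1000*(-1 + 9) = -1000*8 = -8000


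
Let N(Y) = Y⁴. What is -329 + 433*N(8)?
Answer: 1773239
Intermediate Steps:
-329 + 433*N(8) = -329 + 433*8⁴ = -329 + 433*4096 = -329 + 1773568 = 1773239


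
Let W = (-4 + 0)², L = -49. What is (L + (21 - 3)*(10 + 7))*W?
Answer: 4112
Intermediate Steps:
W = 16 (W = (-4)² = 16)
(L + (21 - 3)*(10 + 7))*W = (-49 + (21 - 3)*(10 + 7))*16 = (-49 + 18*17)*16 = (-49 + 306)*16 = 257*16 = 4112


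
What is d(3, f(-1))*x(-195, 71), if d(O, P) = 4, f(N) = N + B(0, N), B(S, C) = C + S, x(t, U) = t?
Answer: -780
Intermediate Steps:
f(N) = 2*N (f(N) = N + (N + 0) = N + N = 2*N)
d(3, f(-1))*x(-195, 71) = 4*(-195) = -780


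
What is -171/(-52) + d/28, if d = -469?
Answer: -175/13 ≈ -13.462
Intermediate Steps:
-171/(-52) + d/28 = -171/(-52) - 469/28 = -171*(-1/52) - 469*1/28 = 171/52 - 67/4 = -175/13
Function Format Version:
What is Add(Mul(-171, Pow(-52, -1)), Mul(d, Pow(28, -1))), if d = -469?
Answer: Rational(-175, 13) ≈ -13.462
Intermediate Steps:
Add(Mul(-171, Pow(-52, -1)), Mul(d, Pow(28, -1))) = Add(Mul(-171, Pow(-52, -1)), Mul(-469, Pow(28, -1))) = Add(Mul(-171, Rational(-1, 52)), Mul(-469, Rational(1, 28))) = Add(Rational(171, 52), Rational(-67, 4)) = Rational(-175, 13)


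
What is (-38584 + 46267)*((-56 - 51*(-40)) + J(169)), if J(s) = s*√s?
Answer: 32122623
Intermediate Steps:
J(s) = s^(3/2)
(-38584 + 46267)*((-56 - 51*(-40)) + J(169)) = (-38584 + 46267)*((-56 - 51*(-40)) + 169^(3/2)) = 7683*((-56 + 2040) + 2197) = 7683*(1984 + 2197) = 7683*4181 = 32122623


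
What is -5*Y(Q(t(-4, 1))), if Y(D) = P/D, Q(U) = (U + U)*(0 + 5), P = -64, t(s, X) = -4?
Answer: -8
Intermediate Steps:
Q(U) = 10*U (Q(U) = (2*U)*5 = 10*U)
Y(D) = -64/D
-5*Y(Q(t(-4, 1))) = -(-320)/(10*(-4)) = -(-320)/(-40) = -(-320)*(-1)/40 = -5*8/5 = -8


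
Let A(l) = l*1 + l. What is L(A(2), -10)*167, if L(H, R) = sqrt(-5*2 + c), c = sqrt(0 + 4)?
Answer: 334*I*sqrt(2) ≈ 472.35*I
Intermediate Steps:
c = 2 (c = sqrt(4) = 2)
A(l) = 2*l (A(l) = l + l = 2*l)
L(H, R) = 2*I*sqrt(2) (L(H, R) = sqrt(-5*2 + 2) = sqrt(-10 + 2) = sqrt(-8) = 2*I*sqrt(2))
L(A(2), -10)*167 = (2*I*sqrt(2))*167 = 334*I*sqrt(2)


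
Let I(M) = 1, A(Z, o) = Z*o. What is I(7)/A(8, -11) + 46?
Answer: 4047/88 ≈ 45.989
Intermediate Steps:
I(7)/A(8, -11) + 46 = 1/(8*(-11)) + 46 = 1/(-88) + 46 = -1/88*1 + 46 = -1/88 + 46 = 4047/88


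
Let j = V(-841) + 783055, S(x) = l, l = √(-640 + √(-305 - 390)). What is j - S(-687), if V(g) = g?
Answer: 782214 - √(-640 + I*√695) ≈ 7.8221e+5 - 25.304*I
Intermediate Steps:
l = √(-640 + I*√695) (l = √(-640 + √(-695)) = √(-640 + I*√695) ≈ 0.52093 + 25.304*I)
S(x) = √(-640 + I*√695)
j = 782214 (j = -841 + 783055 = 782214)
j - S(-687) = 782214 - √(-640 + I*√695)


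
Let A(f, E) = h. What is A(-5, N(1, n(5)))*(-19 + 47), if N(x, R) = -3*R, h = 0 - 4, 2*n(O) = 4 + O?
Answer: -112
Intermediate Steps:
n(O) = 2 + O/2 (n(O) = (4 + O)/2 = 2 + O/2)
h = -4
A(f, E) = -4
A(-5, N(1, n(5)))*(-19 + 47) = -4*(-19 + 47) = -4*28 = -112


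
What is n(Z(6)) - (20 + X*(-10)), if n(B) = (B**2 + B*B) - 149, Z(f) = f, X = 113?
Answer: 1033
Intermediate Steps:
n(B) = -149 + 2*B**2 (n(B) = (B**2 + B**2) - 149 = 2*B**2 - 149 = -149 + 2*B**2)
n(Z(6)) - (20 + X*(-10)) = (-149 + 2*6**2) - (20 + 113*(-10)) = (-149 + 2*36) - (20 - 1130) = (-149 + 72) - 1*(-1110) = -77 + 1110 = 1033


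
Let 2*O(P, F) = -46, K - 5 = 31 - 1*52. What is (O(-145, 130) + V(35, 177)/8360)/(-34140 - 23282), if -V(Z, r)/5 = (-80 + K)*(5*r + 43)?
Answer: -6329/12001198 ≈ -0.00052736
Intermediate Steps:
K = -16 (K = 5 + (31 - 1*52) = 5 + (31 - 52) = 5 - 21 = -16)
O(P, F) = -23 (O(P, F) = (1/2)*(-46) = -23)
V(Z, r) = 20640 + 2400*r (V(Z, r) = -5*(-80 - 16)*(5*r + 43) = -(-480)*(43 + 5*r) = -5*(-4128 - 480*r) = 20640 + 2400*r)
(O(-145, 130) + V(35, 177)/8360)/(-34140 - 23282) = (-23 + (20640 + 2400*177)/8360)/(-34140 - 23282) = (-23 + (20640 + 424800)*(1/8360))/(-57422) = (-23 + 445440*(1/8360))*(-1/57422) = (-23 + 11136/209)*(-1/57422) = (6329/209)*(-1/57422) = -6329/12001198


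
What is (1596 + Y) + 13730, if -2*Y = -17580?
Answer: 24116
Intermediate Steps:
Y = 8790 (Y = -½*(-17580) = 8790)
(1596 + Y) + 13730 = (1596 + 8790) + 13730 = 10386 + 13730 = 24116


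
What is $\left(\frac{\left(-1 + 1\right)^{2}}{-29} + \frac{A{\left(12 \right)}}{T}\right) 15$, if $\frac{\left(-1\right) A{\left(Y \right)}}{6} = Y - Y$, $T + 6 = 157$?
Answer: $0$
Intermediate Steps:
$T = 151$ ($T = -6 + 157 = 151$)
$A{\left(Y \right)} = 0$ ($A{\left(Y \right)} = - 6 \left(Y - Y\right) = \left(-6\right) 0 = 0$)
$\left(\frac{\left(-1 + 1\right)^{2}}{-29} + \frac{A{\left(12 \right)}}{T}\right) 15 = \left(\frac{\left(-1 + 1\right)^{2}}{-29} + \frac{0}{151}\right) 15 = \left(0^{2} \left(- \frac{1}{29}\right) + 0 \cdot \frac{1}{151}\right) 15 = \left(0 \left(- \frac{1}{29}\right) + 0\right) 15 = \left(0 + 0\right) 15 = 0 \cdot 15 = 0$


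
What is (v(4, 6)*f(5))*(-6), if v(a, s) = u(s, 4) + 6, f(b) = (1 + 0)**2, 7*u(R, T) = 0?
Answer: -36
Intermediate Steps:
u(R, T) = 0 (u(R, T) = (1/7)*0 = 0)
f(b) = 1 (f(b) = 1**2 = 1)
v(a, s) = 6 (v(a, s) = 0 + 6 = 6)
(v(4, 6)*f(5))*(-6) = (6*1)*(-6) = 6*(-6) = -36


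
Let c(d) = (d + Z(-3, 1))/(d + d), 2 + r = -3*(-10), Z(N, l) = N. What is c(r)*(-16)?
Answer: -50/7 ≈ -7.1429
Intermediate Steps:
r = 28 (r = -2 - 3*(-10) = -2 + 30 = 28)
c(d) = (-3 + d)/(2*d) (c(d) = (d - 3)/(d + d) = (-3 + d)/((2*d)) = (-3 + d)*(1/(2*d)) = (-3 + d)/(2*d))
c(r)*(-16) = ((½)*(-3 + 28)/28)*(-16) = ((½)*(1/28)*25)*(-16) = (25/56)*(-16) = -50/7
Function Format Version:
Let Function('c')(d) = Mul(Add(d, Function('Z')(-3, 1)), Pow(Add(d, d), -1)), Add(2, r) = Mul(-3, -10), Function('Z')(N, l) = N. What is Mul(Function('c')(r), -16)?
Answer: Rational(-50, 7) ≈ -7.1429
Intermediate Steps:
r = 28 (r = Add(-2, Mul(-3, -10)) = Add(-2, 30) = 28)
Function('c')(d) = Mul(Rational(1, 2), Pow(d, -1), Add(-3, d)) (Function('c')(d) = Mul(Add(d, -3), Pow(Add(d, d), -1)) = Mul(Add(-3, d), Pow(Mul(2, d), -1)) = Mul(Add(-3, d), Mul(Rational(1, 2), Pow(d, -1))) = Mul(Rational(1, 2), Pow(d, -1), Add(-3, d)))
Mul(Function('c')(r), -16) = Mul(Mul(Rational(1, 2), Pow(28, -1), Add(-3, 28)), -16) = Mul(Mul(Rational(1, 2), Rational(1, 28), 25), -16) = Mul(Rational(25, 56), -16) = Rational(-50, 7)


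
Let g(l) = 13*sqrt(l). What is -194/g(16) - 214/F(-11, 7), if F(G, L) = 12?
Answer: -841/39 ≈ -21.564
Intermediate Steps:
-194/g(16) - 214/F(-11, 7) = -194/(13*sqrt(16)) - 214/12 = -194/(13*4) - 214*1/12 = -194/52 - 107/6 = -194*1/52 - 107/6 = -97/26 - 107/6 = -841/39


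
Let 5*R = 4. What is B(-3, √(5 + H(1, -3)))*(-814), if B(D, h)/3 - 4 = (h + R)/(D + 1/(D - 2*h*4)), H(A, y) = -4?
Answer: -709401/85 ≈ -8345.9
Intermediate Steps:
R = ⅘ (R = (⅕)*4 = ⅘ ≈ 0.80000)
B(D, h) = 12 + 3*(⅘ + h)/(D + 1/(D - 8*h)) (B(D, h) = 12 + 3*((h + ⅘)/(D + 1/(D - 2*h*4))) = 12 + 3*((⅘ + h)/(D + 1/(D - 8*h))) = 12 + 3*(⅘ + h)/(D + 1/(D - 8*h)))
B(-3, √(5 + H(1, -3)))*(-814) = (3*(20 - 40*(√(5 - 4))² - 32*√(5 - 4) + 4*(-3) + 20*(-3)² - 155*(-3)*√(5 - 4))/(5*(1 + (-3)² - 8*(-3)*√(5 - 4))))*(-814) = (3*(20 - 40*(√1)² - 32*√1 - 12 + 20*9 - 155*(-3)*√1)/(5*(1 + 9 - 8*(-3)*√1)))*(-814) = (3*(20 - 40*1² - 32*1 - 12 + 180 - 155*(-3)*1)/(5*(1 + 9 - 8*(-3)*1)))*(-814) = (3*(20 - 40*1 - 32 - 12 + 180 + 465)/(5*(1 + 9 + 24)))*(-814) = ((⅗)*(20 - 40 - 32 - 12 + 180 + 465)/34)*(-814) = ((⅗)*(1/34)*581)*(-814) = (1743/170)*(-814) = -709401/85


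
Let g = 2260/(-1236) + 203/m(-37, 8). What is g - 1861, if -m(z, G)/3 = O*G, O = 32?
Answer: -49126031/26368 ≈ -1863.1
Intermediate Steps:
m(z, G) = -96*G
g = -55183/26368 (g = 2260/(-1236) + 203/((-96*8)) = 2260*(-1/1236) + 203/(-768) = -565/309 + 203*(-1/768) = -565/309 - 203/768 = -55183/26368 ≈ -2.0928)
g - 1861 = -55183/26368 - 1861 = -49126031/26368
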